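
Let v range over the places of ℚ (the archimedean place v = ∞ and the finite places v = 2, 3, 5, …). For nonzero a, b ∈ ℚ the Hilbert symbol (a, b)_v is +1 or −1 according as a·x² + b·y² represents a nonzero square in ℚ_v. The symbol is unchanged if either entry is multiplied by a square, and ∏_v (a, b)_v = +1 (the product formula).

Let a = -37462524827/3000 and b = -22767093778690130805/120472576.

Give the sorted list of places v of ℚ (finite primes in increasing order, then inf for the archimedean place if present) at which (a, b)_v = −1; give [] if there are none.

[5, 13, 17, inf]

Mod squares: a ≡ -46410, b ≡ -5. Check v ∈ {∞, 2, 3, 5, 7, 13, 17, 19, 31, 37, 47}.
v=37: a=37^2·(≡7), b=37^0·(≡18) mod 37; (7|37)=+1, (18|37)=-1; (−1)^{2·0·18}·(+1)^0·(-1)^2 = +1.
v=31: a=31^0·(≡8), b=31^2·(≡3) mod 31; (8|31)=+1, (3|31)=-1; (−1)^{0·2·15}·(+1)^2·(-1)^0 = +1.
v=∞: -46410 < 0 and -5 < 0  ⇒  (a,b)_∞ = -1.
v=47: a=47^0·(≡43), b=47^6·(≡24) mod 47; (43|47)=-1, (24|47)=+1; (−1)^{0·6·23}·(-1)^6·(+1)^0 = +1.
v=13: a=13^1·(≡11), b=13^2·(≡7) mod 13; (11|13)=-1, (7|13)=-1; (−1)^{1·2·6}·(-1)^2·(-1)^1 = -1.
v=3: a=3^-1·(≡1), b=3^2·(≡1) mod 3; (1|3)=+1, (1|3)=+1; (−1)^{-1·2·1}·(+1)^2·(+1)^-1 = +1.
v=2: v_2(a)=-3, v_2(b)=-10; units ≡ 3, 3 (mod 8); ε·ε+αω+βω = 1·1+-3·1+-10·1 ≡ 0  ⇒  (a,b)_2 = +1.
v=7: a=7^3·(≡5), b=7^-6·(≡1) mod 7; (5|7)=-1, (1|7)=+1; (−1)^{3·-6·3}·(-1)^-6·(+1)^3 = +1.
v=19: a=19^2·(≡6), b=19^0·(≡13) mod 19; (6|19)=+1, (13|19)=-1; (−1)^{2·0·9}·(+1)^0·(-1)^2 = +1.
v=17: a=17^1·(≡3), b=17^2·(≡10) mod 17; (3|17)=-1, (10|17)=-1; (−1)^{1·2·8}·(-1)^2·(-1)^1 = -1.
v=5: a=5^-3·(≡2), b=5^1·(≡4) mod 5; (2|5)=-1, (4|5)=+1; (−1)^{-3·1·2}·(-1)^1·(+1)^-3 = -1.
Ram(-46410, -5) = {5, 13, 17, ∞}; no ℚ_5-point on the conic.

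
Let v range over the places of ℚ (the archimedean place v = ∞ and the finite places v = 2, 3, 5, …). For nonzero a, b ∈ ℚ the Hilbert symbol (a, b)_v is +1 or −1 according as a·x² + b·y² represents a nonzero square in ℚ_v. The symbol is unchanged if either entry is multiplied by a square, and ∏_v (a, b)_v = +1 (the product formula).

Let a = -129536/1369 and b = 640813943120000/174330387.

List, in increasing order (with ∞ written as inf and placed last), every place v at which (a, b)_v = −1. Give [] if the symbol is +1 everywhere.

[2, 31]

(a, b) ≡ (-506, 295926) mod (ℚ^×)²; places V = {2, 3, 5, 7, 11, 13, 23, 31, 37, 43, ∞}.
(a,b)_11: α=1, u≡1; β=-4, v≡9 (mod 11); (1|11)=+1, (9|11)=+1; sign (−1)^0·+1^-4·+1^1 = +1.
(a,b)_∞: sgn(-506)=−, sgn(295926)=+, so +1.
(a,b)_7: α=0, u≡5; β=-2, v≡1 (mod 7); (5|7)=-1, (1|7)=+1; sign (−1)^0·-1^-2·+1^0 = +1.
(a,b)_2: α=9, β=7; u≡3, v≡3 (mod 8); ε(u)ε(v)=1·1, αω(v)=9·1, βω(u)=7·1; sum ≡ 1  ⇒  -1.
(a,b)_37: α=-2, u≡1; β=1, v≡32 (mod 37); (1|37)=+1, (32|37)=-1; sign (−1)^0·+1^1·-1^-2 = +1.
(a,b)_13: α=0, u≡12; β=2, v≡5 (mod 13); (12|13)=+1, (5|13)=-1; sign (−1)^0·+1^2·-1^0 = +1.
(a,b)_43: α=0, u≡9; β=1, v≡22 (mod 43); (9|43)=+1, (22|43)=-1; sign (−1)^0·+1^1·-1^0 = +1.
(a,b)_5: α=0, u≡1; β=4, v≡1 (mod 5); (1|5)=+1, (1|5)=+1; sign (−1)^0·+1^4·+1^0 = +1.
(a,b)_31: α=0, u≡15; β=3, v≡13 (mod 31); (15|31)=-1, (13|31)=-1; sign (−1)^0·-1^3·-1^0 = -1.
(a,b)_23: α=1, u≡6; β=0, v≡2 (mod 23); (6|23)=+1, (2|23)=+1; sign (−1)^0·+1^0·+1^1 = +1.
(a,b)_3: α=0, u≡1; β=-5, v≡2 (mod 3); (1|3)=+1, (2|3)=-1; sign (−1)^0·+1^-5·-1^0 = +1.
Ram(-506, 295926) = {2, 31}; no ℚ_2-point on the conic.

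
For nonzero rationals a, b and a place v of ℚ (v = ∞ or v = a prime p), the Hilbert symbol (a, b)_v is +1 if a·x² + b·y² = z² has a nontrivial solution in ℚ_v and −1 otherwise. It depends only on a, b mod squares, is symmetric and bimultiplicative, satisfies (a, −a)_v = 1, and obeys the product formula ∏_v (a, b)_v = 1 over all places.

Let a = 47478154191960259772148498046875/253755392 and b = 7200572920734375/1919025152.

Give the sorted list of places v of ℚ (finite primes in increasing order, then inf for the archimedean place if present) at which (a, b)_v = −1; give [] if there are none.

[3, 7]

Mod squares: a ≡ 390, b ≡ 14. Check v ∈ {∞, 2, 3, 5, 7, 11, 13, 17, 43}.
v=43: a=43^2·(≡28), b=43^2·(≡38) mod 43; (28|43)=-1, (38|43)=+1; (−1)^{2·2·21}·(-1)^2·(+1)^2 = +1.
v=5: a=5^9·(≡3), b=5^6·(≡1) mod 5; (3|5)=-1, (1|5)=+1; (−1)^{9·6·2}·(-1)^6·(+1)^9 = +1.
v=17: a=17^6·(≡8), b=17^2·(≡3) mod 17; (8|17)=+1, (3|17)=-1; (−1)^{6·2·8}·(+1)^2·(-1)^6 = +1.
v=11: a=11^-2·(≡3), b=11^-4·(≡4) mod 11; (3|11)=+1, (4|11)=+1; (−1)^{-2·-4·5}·(+1)^-4·(+1)^-2 = +1.
v=∞: 390 > 0 and 14 > 0  ⇒  (a,b)_∞ = +1.
v=2: v_2(a)=-21, v_2(b)=-17; units ≡ 3, 7 (mod 8); ε·ε+αω+βω = 1·1+-21·0+-17·1 ≡ 0  ⇒  (a,b)_2 = +1.
v=7: a=7^2·(≡6), b=7^1·(≡1) mod 7; (6|7)=-1, (1|7)=+1; (−1)^{2·1·3}·(-1)^1·(+1)^2 = -1.
v=13: a=13^7·(≡9), b=13^2·(≡3) mod 13; (9|13)=+1, (3|13)=+1; (−1)^{7·2·6}·(+1)^2·(+1)^7 = +1.
v=3: a=3^11·(≡1), b=3^6·(≡2) mod 3; (1|3)=+1, (2|3)=-1; (−1)^{11·6·1}·(+1)^6·(-1)^11 = -1.
Ram(390, 14) = {3, 7}; no ℚ_3-point on the conic.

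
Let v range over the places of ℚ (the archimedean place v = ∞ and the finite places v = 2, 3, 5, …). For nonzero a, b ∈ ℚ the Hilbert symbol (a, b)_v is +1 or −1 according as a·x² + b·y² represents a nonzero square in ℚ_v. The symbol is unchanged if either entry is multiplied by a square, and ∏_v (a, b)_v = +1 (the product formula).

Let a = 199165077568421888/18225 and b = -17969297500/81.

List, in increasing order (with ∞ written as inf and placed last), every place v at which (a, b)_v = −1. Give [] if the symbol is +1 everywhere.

(a, b) ≡ (17, -24871) mod (ℚ^×)²; places V = {2, 3, 5, 7, 11, 17, 19, ∞}.
(a,b)_∞: sgn(17)=+, sgn(-24871)=−, so +1.
(a,b)_11: α=2, u≡10; β=1, v≡3 (mod 11); (10|11)=-1, (3|11)=+1; sign (−1)^0·-1^1·+1^2 = -1.
(a,b)_7: α=2, u≡6; β=1, v≡5 (mod 7); (6|7)=-1, (5|7)=-1; sign (−1)^0·-1^1·-1^2 = -1.
(a,b)_17: α=5, u≡1; β=3, v≡13 (mod 17); (1|17)=+1, (13|17)=+1; sign (−1)^0·+1^3·+1^5 = +1.
(a,b)_2: α=16, β=2; u≡1, v≡1 (mod 8); ε(u)ε(v)=0·0, αω(v)=16·0, βω(u)=2·0; sum ≡ 0  ⇒  +1.
(a,b)_19: α=2, u≡17; β=1, v≡10 (mod 19); (17|19)=+1, (10|19)=-1; sign (−1)^0·+1^1·-1^2 = +1.
(a,b)_5: α=-2, u≡2; β=4, v≡4 (mod 5); (2|5)=-1, (4|5)=+1; sign (−1)^0·-1^4·+1^-2 = +1.
(a,b)_3: α=-6, u≡2; β=-4, v≡2 (mod 3); (2|3)=-1, (2|3)=-1; sign (−1)^0·-1^-4·-1^-6 = +1.
(17, -24871 / ℚ) ramifies at {7, 11}: a division algebra.

[7, 11]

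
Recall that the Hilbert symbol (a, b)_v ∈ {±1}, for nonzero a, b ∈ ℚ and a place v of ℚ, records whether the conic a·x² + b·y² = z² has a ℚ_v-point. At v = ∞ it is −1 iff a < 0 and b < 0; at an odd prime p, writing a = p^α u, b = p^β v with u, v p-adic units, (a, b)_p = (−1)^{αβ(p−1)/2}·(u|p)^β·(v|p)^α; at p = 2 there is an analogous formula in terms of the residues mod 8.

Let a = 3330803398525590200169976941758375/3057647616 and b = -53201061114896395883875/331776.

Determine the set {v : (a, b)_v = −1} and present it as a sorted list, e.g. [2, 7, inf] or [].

(a, b) ≡ (39215, -595) mod (ℚ^×)²; places V = {2, 3, 5, 7, 11, 17, 19, 23, 31, 37, ∞}.
(a,b)_23: α=3, u≡8; β=2, v≡13 (mod 23); (8|23)=+1, (13|23)=+1; sign (−1)^0·+1^2·+1^3 = +1.
(a,b)_11: α=3, u≡4; β=2, v≡8 (mod 11); (4|11)=+1, (8|11)=-1; sign (−1)^0·+1^2·-1^3 = -1.
(a,b)_19: α=2, u≡14; β=2, v≡3 (mod 19); (14|19)=-1, (3|19)=-1; sign (−1)^0·-1^2·-1^2 = +1.
(a,b)_3: α=-6, u≡2; β=-4, v≡2 (mod 3); (2|3)=-1, (2|3)=-1; sign (−1)^0·-1^-4·-1^-6 = +1.
(a,b)_17: α=2, u≡1; β=1, v≡13 (mod 17); (1|17)=+1, (13|17)=+1; sign (−1)^0·+1^1·+1^2 = +1.
(a,b)_7: α=10, u≡1; β=7, v≡3 (mod 7); (1|7)=+1, (3|7)=-1; sign (−1)^0·+1^7·-1^10 = +1.
(a,b)_5: α=3, u≡2; β=3, v≡4 (mod 5); (2|5)=-1, (4|5)=+1; sign (−1)^0·-1^3·+1^3 = -1.
(a,b)_2: α=-22, β=-12; u≡7, v≡5 (mod 8); ε(u)ε(v)=1·0, αω(v)=-22·1, βω(u)=-12·0; sum ≡ 0  ⇒  +1.
(a,b)_31: α=3, u≡4; β=2, v≡2 (mod 31); (4|31)=+1, (2|31)=+1; sign (−1)^0·+1^2·+1^3 = +1.
(a,b)_37: α=4, u≡20; β=2, v≡33 (mod 37); (20|37)=-1, (33|37)=+1; sign (−1)^0·-1^2·+1^4 = +1.
(a,b)_∞: sgn(39215)=+, sgn(-595)=−, so +1.
Ram(39215, -595) = {5, 11}; no ℚ_5-point on the conic.

[5, 11]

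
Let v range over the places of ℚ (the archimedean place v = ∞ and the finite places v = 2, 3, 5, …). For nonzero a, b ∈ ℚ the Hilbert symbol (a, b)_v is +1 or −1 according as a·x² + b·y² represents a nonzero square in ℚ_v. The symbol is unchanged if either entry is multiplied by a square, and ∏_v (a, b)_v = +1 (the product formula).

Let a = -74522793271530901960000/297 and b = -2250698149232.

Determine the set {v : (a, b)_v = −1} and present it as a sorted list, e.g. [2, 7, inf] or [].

(a, b) ≡ (-350493, -1247) mod (ℚ^×)²; places V = {2, 3, 5, 11, 13, 19, 29, 43, ∞}.
(a,b)_5: α=4, u≡2; β=0, v≡3 (mod 5); (2|5)=-1, (3|5)=-1; sign (−1)^0·-1^0·-1^4 = +1.
(a,b)_43: α=5, u≡34; β=3, v≡14 (mod 43); (34|43)=-1, (14|43)=+1; sign (−1)^1·-1^3·+1^5 = +1.
(a,b)_3: α=-3, u≡1; β=0, v≡1 (mod 3); (1|3)=+1, (1|3)=+1; sign (−1)^0·+1^0·+1^-3 = +1.
(a,b)_13: α=3, u≡4; β=2, v≡12 (mod 13); (4|13)=+1, (12|13)=+1; sign (−1)^0·+1^2·+1^3 = +1.
(a,b)_∞: sgn(-350493)=−, sgn(-1247)=−, so -1.
(a,b)_11: α=-1, u≡5; β=0, v≡6 (mod 11); (5|11)=+1, (6|11)=-1; sign (−1)^0·+1^0·-1^-1 = -1.
(a,b)_2: α=6, β=4; u≡3, v≡1 (mod 8); ε(u)ε(v)=1·0, αω(v)=6·0, βω(u)=4·1; sum ≡ 0  ⇒  +1.
(a,b)_19: α=3, u≡3; β=2, v≡5 (mod 19); (3|19)=-1, (5|19)=+1; sign (−1)^0·-1^2·+1^3 = +1.
(a,b)_29: α=2, u≡13; β=1, v≡15 (mod 29); (13|29)=+1, (15|29)=-1; sign (−1)^0·+1^1·-1^2 = +1.
|Ram(-350493, -1247)| = 2, even; anisotropic at {11, ∞}.

[11, inf]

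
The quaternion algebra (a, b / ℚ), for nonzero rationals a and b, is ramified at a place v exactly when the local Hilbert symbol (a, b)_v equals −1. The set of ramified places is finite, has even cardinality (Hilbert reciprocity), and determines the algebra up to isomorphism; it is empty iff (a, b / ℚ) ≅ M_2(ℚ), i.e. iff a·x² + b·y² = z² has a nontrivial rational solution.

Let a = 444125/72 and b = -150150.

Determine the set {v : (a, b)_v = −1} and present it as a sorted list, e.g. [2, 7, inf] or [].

Mod squares: a ≡ 35530, b ≡ -6006. Check v ∈ {∞, 2, 3, 5, 7, 11, 13, 17, 19}.
v=2: v_2(a)=-3, v_2(b)=1; units ≡ 5, 5 (mod 8); ε·ε+αω+βω = 0·0+-3·1+1·1 ≡ 0  ⇒  (a,b)_2 = +1.
v=11: a=11^1·(≡10), b=11^1·(≡1) mod 11; (10|11)=-1, (1|11)=+1; (−1)^{1·1·5}·(-1)^1·(+1)^1 = +1.
v=13: a=13^0·(≡12), b=13^1·(≡7) mod 13; (12|13)=+1, (7|13)=-1; (−1)^{0·1·6}·(+1)^1·(-1)^0 = +1.
v=7: a=7^0·(≡5), b=7^1·(≡5) mod 7; (5|7)=-1, (5|7)=-1; (−1)^{0·1·3}·(-1)^1·(-1)^0 = -1.
v=∞: 35530 > 0 and -6006 < 0  ⇒  (a,b)_∞ = +1.
v=17: a=17^1·(≡16), b=17^0·(≡11) mod 17; (16|17)=+1, (11|17)=-1; (−1)^{1·0·8}·(+1)^0·(-1)^1 = -1.
v=3: a=3^-2·(≡1), b=3^1·(≡2) mod 3; (1|3)=+1, (2|3)=-1; (−1)^{-2·1·1}·(+1)^1·(-1)^-2 = +1.
v=5: a=5^3·(≡4), b=5^2·(≡4) mod 5; (4|5)=+1, (4|5)=+1; (−1)^{3·2·2}·(+1)^2·(+1)^3 = +1.
v=19: a=19^1·(≡13), b=19^0·(≡7) mod 19; (13|19)=-1, (7|19)=+1; (−1)^{1·0·9}·(-1)^0·(+1)^1 = +1.
(35530, -6006 / ℚ) ramifies at {7, 17}: a division algebra.

[7, 17]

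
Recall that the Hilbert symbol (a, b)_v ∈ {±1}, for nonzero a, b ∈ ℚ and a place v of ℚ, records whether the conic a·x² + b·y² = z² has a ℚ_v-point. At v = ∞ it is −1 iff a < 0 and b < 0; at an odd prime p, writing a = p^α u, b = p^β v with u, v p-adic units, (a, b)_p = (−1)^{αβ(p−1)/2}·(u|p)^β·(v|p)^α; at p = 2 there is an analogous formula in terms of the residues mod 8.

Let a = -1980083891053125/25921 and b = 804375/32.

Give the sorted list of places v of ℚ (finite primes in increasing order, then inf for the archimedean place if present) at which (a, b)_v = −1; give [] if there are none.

Mod squares: a ≡ -165, b ≡ 286. Check v ∈ {∞, 2, 3, 5, 7, 11, 13, 17, 19, 23}.
v=7: a=7^-2·(≡6), b=7^0·(≡3) mod 7; (6|7)=-1, (3|7)=-1; (−1)^{-2·0·3}·(-1)^0·(-1)^-2 = +1.
v=5: a=5^5·(≡3), b=5^4·(≡1) mod 5; (3|5)=-1, (1|5)=+1; (−1)^{5·4·2}·(-1)^4·(+1)^5 = +1.
v=3: a=3^3·(≡2), b=3^2·(≡1) mod 3; (2|3)=-1, (1|3)=+1; (−1)^{3·2·1}·(-1)^2·(+1)^3 = +1.
v=19: a=19^2·(≡5), b=19^0·(≡11) mod 19; (5|19)=+1, (11|19)=+1; (−1)^{2·0·9}·(+1)^0·(+1)^2 = +1.
v=13: a=13^2·(≡9), b=13^1·(≡10) mod 13; (9|13)=+1, (10|13)=+1; (−1)^{2·1·6}·(+1)^1·(+1)^2 = +1.
v=11: a=11^3·(≡2), b=11^1·(≡3) mod 11; (2|11)=-1, (3|11)=+1; (−1)^{3·1·5}·(-1)^1·(+1)^3 = +1.
v=2: v_2(a)=0, v_2(b)=-5; units ≡ 3, 7 (mod 8); ε·ε+αω+βω = 1·1+0·0+-5·1 ≡ 0  ⇒  (a,b)_2 = +1.
v=17: a=17^2·(≡14), b=17^0·(≡7) mod 17; (14|17)=-1, (7|17)=-1; (−1)^{2·0·8}·(-1)^0·(-1)^2 = +1.
v=23: a=23^-2·(≡19), b=23^0·(≡20) mod 23; (19|23)=-1, (20|23)=-1; (−1)^{-2·0·11}·(-1)^0·(-1)^-2 = +1.
v=∞: -165 < 0 and 286 > 0  ⇒  (a,b)_∞ = +1.
Every local symbol is +1, so the conic -165·x² + 286·y² = z² has ℚ_v-points for all v and hence a ℚ-point; (a, b / ℚ) ≅ M_2(ℚ).

[]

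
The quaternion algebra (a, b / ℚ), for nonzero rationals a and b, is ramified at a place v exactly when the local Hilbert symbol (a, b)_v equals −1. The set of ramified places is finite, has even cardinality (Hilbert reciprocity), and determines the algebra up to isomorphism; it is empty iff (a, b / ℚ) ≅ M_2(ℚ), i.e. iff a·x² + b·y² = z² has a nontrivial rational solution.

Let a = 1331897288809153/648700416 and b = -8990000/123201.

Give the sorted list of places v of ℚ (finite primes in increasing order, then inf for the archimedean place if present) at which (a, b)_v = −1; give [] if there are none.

[2, 53]

Mod squares: a ≡ 614482, b ≡ -899. Check v ∈ {∞, 2, 3, 5, 7, 11, 13, 17, 23, 29, 31, 37, 53}.
v=11: a=11^3·(≡1), b=11^0·(≡3) mod 11; (1|11)=+1, (3|11)=+1; (−1)^{3·0·5}·(+1)^0·(+1)^3 = +1.
v=7: a=7^-2·(≡4), b=7^0·(≡2) mod 7; (4|7)=+1, (2|7)=+1; (−1)^{-2·0·3}·(+1)^0·(+1)^-2 = +1.
v=13: a=13^-2·(≡11), b=13^-2·(≡7) mod 13; (11|13)=-1, (7|13)=-1; (−1)^{-2·-2·6}·(-1)^-2·(-1)^-2 = +1.
v=37: a=37^2·(≡29), b=37^0·(≡4) mod 37; (29|37)=-1, (4|37)=+1; (−1)^{2·0·18}·(-1)^0·(+1)^2 = +1.
v=29: a=29^2·(≡4), b=29^1·(≡14) mod 29; (4|29)=+1, (14|29)=-1; (−1)^{2·1·14}·(+1)^1·(-1)^2 = +1.
v=53: a=53^1·(≡10), b=53^0·(≡50) mod 53; (10|53)=+1, (50|53)=-1; (−1)^{1·0·26}·(+1)^0·(-1)^1 = -1.
v=∞: 614482 > 0 and -899 < 0  ⇒  (a,b)_∞ = +1.
v=31: a=31^1·(≡6), b=31^1·(≡14) mod 31; (6|31)=-1, (14|31)=+1; (−1)^{1·1·15}·(-1)^1·(+1)^1 = +1.
v=23: a=23^2·(≡17), b=23^0·(≡22) mod 23; (17|23)=-1, (22|23)=-1; (−1)^{2·0·11}·(-1)^0·(-1)^2 = +1.
v=2: v_2(a)=-9, v_2(b)=4; units ≡ 1, 5 (mod 8); ε·ε+αω+βω = 0·0+-9·1+4·0 ≡ 1  ⇒  (a,b)_2 = -1.
v=3: a=3^-2·(≡1), b=3^-6·(≡1) mod 3; (1|3)=+1, (1|3)=+1; (−1)^{-2·-6·1}·(+1)^-6·(+1)^-2 = +1.
v=17: a=17^-1·(≡16), b=17^0·(≡4) mod 17; (16|17)=+1, (4|17)=+1; (−1)^{-1·0·8}·(+1)^0·(+1)^-1 = +1.
v=5: a=5^0·(≡3), b=5^4·(≡1) mod 5; (3|5)=-1, (1|5)=+1; (−1)^{0·4·2}·(-1)^4·(+1)^0 = +1.
Ram(614482, -899) = {2, 53}; no ℚ_2-point on the conic.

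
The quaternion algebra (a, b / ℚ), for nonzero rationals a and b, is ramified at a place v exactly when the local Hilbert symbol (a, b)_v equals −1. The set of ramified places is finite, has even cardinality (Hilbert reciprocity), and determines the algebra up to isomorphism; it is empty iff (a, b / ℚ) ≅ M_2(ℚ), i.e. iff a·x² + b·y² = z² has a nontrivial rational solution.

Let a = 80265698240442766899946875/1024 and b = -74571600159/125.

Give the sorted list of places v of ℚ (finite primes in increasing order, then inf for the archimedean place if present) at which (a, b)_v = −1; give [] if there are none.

[5, 7, 17, 19]

(a, b) ≡ (2635, -1995) mod (ℚ^×)²; places V = {2, 3, 5, 7, 17, 19, 31, ∞}.
(a,b)_19: α=2, u≡18; β=1, v≡6 (mod 19); (18|19)=-1, (6|19)=+1; sign (−1)^0·-1^1·+1^2 = -1.
(a,b)_7: α=4, u≡3; β=5, v≡1 (mod 7); (3|7)=-1, (1|7)=+1; sign (−1)^0·-1^5·+1^4 = -1.
(a,b)_2: α=-10, β=0; u≡3, v≡5 (mod 8); ε(u)ε(v)=1·0, αω(v)=-10·1, βω(u)=0·1; sum ≡ 0  ⇒  +1.
(a,b)_∞: sgn(2635)=+, sgn(-1995)=−, so +1.
(a,b)_3: α=6, u≡1; β=5, v≡1 (mod 3); (1|3)=+1, (1|3)=+1; sign (−1)^0·+1^5·+1^6 = +1.
(a,b)_31: α=5, u≡15; β=2, v≡10 (mod 31); (15|31)=-1, (10|31)=+1; sign (−1)^0·-1^2·+1^5 = +1.
(a,b)_17: α=5, u≡16; β=0, v≡5 (mod 17); (16|17)=+1, (5|17)=-1; sign (−1)^0·+1^0·-1^5 = -1.
(a,b)_5: α=5, u≡2; β=-3, v≡1 (mod 5); (2|5)=-1, (1|5)=+1; sign (−1)^0·-1^-3·+1^5 = -1.
Ram(2635, -1995) = {5, 7, 17, 19}; no ℚ_5-point on the conic.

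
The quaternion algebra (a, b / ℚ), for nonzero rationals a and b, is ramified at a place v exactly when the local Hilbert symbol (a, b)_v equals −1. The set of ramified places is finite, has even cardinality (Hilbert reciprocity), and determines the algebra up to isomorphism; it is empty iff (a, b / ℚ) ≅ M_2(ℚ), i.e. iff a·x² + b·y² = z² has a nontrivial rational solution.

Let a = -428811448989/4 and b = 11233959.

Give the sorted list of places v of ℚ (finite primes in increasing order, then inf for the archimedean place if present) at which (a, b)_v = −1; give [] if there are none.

[2, 3, 23, 41]

Mod squares: a ≡ -14421, b ≡ 31119. Check v ∈ {∞, 2, 3, 7, 11, 19, 23, 41}.
v=11: a=11^1·(≡1), b=11^1·(≡7) mod 11; (1|11)=+1, (7|11)=-1; (−1)^{1·1·5}·(+1)^1·(-1)^1 = +1.
v=19: a=19^3·(≡1), b=19^2·(≡16) mod 19; (1|19)=+1, (16|19)=+1; (−1)^{3·2·9}·(+1)^2·(+1)^3 = +1.
v=23: a=23^1·(≡17), b=23^1·(≡5) mod 23; (17|23)=-1, (5|23)=-1; (−1)^{1·1·11}·(-1)^1·(-1)^1 = -1.
v=∞: -14421 < 0 and 31119 > 0  ⇒  (a,b)_∞ = +1.
v=41: a=41^2·(≡29), b=41^1·(≡37) mod 41; (29|41)=-1, (37|41)=+1; (−1)^{2·1·20}·(-1)^1·(+1)^2 = -1.
v=7: a=7^2·(≡6), b=7^0·(≡2) mod 7; (6|7)=-1, (2|7)=+1; (−1)^{2·0·3}·(-1)^0·(+1)^2 = +1.
v=2: v_2(a)=-2, v_2(b)=0; units ≡ 3, 7 (mod 8); ε·ε+αω+βω = 1·1+-2·0+0·1 ≡ 1  ⇒  (a,b)_2 = -1.
v=3: a=3^1·(≡2), b=3^1·(≡2) mod 3; (2|3)=-1, (2|3)=-1; (−1)^{1·1·1}·(-1)^1·(-1)^1 = -1.
Ram(-14421, 31119) = {2, 3, 23, 41}; no ℚ_2-point on the conic.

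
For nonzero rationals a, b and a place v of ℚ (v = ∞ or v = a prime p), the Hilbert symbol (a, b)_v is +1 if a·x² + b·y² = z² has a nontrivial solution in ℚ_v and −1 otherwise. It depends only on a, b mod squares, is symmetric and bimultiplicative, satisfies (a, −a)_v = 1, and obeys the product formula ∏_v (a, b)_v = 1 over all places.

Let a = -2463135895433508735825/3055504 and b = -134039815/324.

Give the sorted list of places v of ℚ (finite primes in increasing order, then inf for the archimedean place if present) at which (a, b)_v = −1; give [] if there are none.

[5, 7, 43, inf]

Mod squares: a ≡ -697, b ≡ -793135. Check v ∈ {∞, 2, 3, 5, 7, 11, 13, 17, 19, 23, 31, 37, 41, 43}.
v=19: a=19^-2·(≡6), b=19^0·(≡17) mod 19; (6|19)=+1, (17|19)=+1; (−1)^{-2·0·9}·(+1)^0·(+1)^-2 = +1.
v=13: a=13^0·(≡7), b=13^2·(≡5) mod 13; (7|13)=-1, (5|13)=-1; (−1)^{0·2·6}·(-1)^2·(-1)^0 = +1.
v=7: a=7^2·(≡6), b=7^1·(≡2) mod 7; (6|7)=-1, (2|7)=+1; (−1)^{2·1·3}·(-1)^1·(+1)^2 = -1.
v=2: v_2(a)=-4, v_2(b)=-2; units ≡ 7, 1 (mod 8); ε·ε+αω+βω = 1·0+-4·0+-2·0 ≡ 0  ⇒  (a,b)_2 = +1.
v=23: a=23^-2·(≡12), b=23^0·(≡11) mod 23; (12|23)=+1, (11|23)=-1; (−1)^{-2·0·11}·(+1)^0·(-1)^-2 = +1.
v=∞: -697 < 0 and -793135 < 0  ⇒  (a,b)_∞ = -1.
v=17: a=17^1·(≡14), b=17^1·(≡7) mod 17; (14|17)=-1, (7|17)=-1; (−1)^{1·1·8}·(-1)^1·(-1)^1 = +1.
v=11: a=11^4·(≡7), b=11^0·(≡5) mod 11; (7|11)=-1, (5|11)=+1; (−1)^{4·0·5}·(-1)^0·(+1)^4 = +1.
v=31: a=31^2·(≡20), b=31^1·(≡21) mod 31; (20|31)=+1, (21|31)=-1; (−1)^{2·1·15}·(+1)^1·(-1)^2 = +1.
v=41: a=41^1·(≡14), b=41^0·(≡8) mod 41; (14|41)=-1, (8|41)=+1; (−1)^{1·0·20}·(-1)^0·(+1)^1 = +1.
v=43: a=43^2·(≡27), b=43^1·(≡39) mod 43; (27|43)=-1, (39|43)=-1; (−1)^{2·1·21}·(-1)^1·(-1)^2 = -1.
v=37: a=37^2·(≡32), b=37^0·(≡7) mod 37; (32|37)=-1, (7|37)=+1; (−1)^{2·0·18}·(-1)^0·(+1)^2 = +1.
v=3: a=3^4·(≡2), b=3^-4·(≡2) mod 3; (2|3)=-1, (2|3)=-1; (−1)^{4·-4·1}·(-1)^-4·(-1)^4 = +1.
v=5: a=5^2·(≡3), b=5^1·(≡3) mod 5; (3|5)=-1, (3|5)=-1; (−1)^{2·1·2}·(-1)^1·(-1)^2 = -1.
Ram(-697, -793135) = {5, 7, 43, ∞}; no ℚ_5-point on the conic.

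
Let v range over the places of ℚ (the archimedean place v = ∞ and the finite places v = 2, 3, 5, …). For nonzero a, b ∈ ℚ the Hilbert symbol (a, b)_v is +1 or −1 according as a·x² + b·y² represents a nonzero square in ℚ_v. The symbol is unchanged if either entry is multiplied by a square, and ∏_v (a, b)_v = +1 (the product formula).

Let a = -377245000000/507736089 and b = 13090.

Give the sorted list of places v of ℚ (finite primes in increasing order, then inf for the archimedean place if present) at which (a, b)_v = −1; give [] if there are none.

(a, b) ≡ (-1045, 13090) mod (ℚ^×)²; places V = {2, 3, 5, 7, 11, 17, 19, 29, 37, ∞}.
(a,b)_17: α=0, u≡4; β=1, v≡5 (mod 17); (4|17)=+1, (5|17)=-1; sign (−1)^0·+1^1·-1^0 = +1.
(a,b)_7: α=-2, u≡6; β=1, v≡1 (mod 7); (6|7)=-1, (1|7)=+1; sign (−1)^0·-1^1·+1^-2 = -1.
(a,b)_29: α=-2, u≡13; β=0, v≡11 (mod 29); (13|29)=+1, (11|29)=-1; sign (−1)^0·+1^0·-1^-2 = +1.
(a,b)_3: α=-2, u≡2; β=0, v≡1 (mod 3); (2|3)=-1, (1|3)=+1; sign (−1)^0·-1^0·+1^-2 = +1.
(a,b)_19: α=3, u≡3; β=0, v≡18 (mod 19); (3|19)=-1, (18|19)=-1; sign (−1)^0·-1^0·-1^3 = -1.
(a,b)_37: α=-2, u≡36; β=0, v≡29 (mod 37); (36|37)=+1, (29|37)=-1; sign (−1)^0·+1^0·-1^-2 = +1.
(a,b)_2: α=6, β=1; u≡3, v≡1 (mod 8); ε(u)ε(v)=1·0, αω(v)=6·0, βω(u)=1·1; sum ≡ 1  ⇒  -1.
(a,b)_5: α=7, u≡1; β=1, v≡3 (mod 5); (1|5)=+1, (3|5)=-1; sign (−1)^0·+1^1·-1^7 = -1.
(a,b)_11: α=1, u≡1; β=1, v≡2 (mod 11); (1|11)=+1, (2|11)=-1; sign (−1)^1·+1^1·-1^1 = +1.
(a,b)_∞: sgn(-1045)=−, sgn(13090)=+, so +1.
Ram(-1045, 13090) = {2, 5, 7, 19}; no ℚ_2-point on the conic.

[2, 5, 7, 19]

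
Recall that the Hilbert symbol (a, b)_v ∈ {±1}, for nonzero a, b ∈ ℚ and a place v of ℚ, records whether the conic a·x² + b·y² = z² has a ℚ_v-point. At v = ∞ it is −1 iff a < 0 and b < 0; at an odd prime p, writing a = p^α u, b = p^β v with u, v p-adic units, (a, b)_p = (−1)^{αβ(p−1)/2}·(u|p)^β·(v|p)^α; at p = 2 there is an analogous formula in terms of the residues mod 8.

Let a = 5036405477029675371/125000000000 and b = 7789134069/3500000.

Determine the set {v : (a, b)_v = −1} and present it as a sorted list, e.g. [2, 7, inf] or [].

Mod squares: a ≡ 518, b ≡ 8806. Check v ∈ {∞, 2, 3, 5, 7, 17, 23, 37}.
v=3: a=3^8·(≡2), b=3^4·(≡1) mod 3; (2|3)=-1, (1|3)=+1; (−1)^{8·4·1}·(-1)^4·(+1)^8 = +1.
v=5: a=5^-12·(≡3), b=5^-6·(≡1) mod 5; (3|5)=-1, (1|5)=+1; (−1)^{-12·-6·2}·(-1)^-6·(+1)^-12 = +1.
v=23: a=23^2·(≡4), b=23^2·(≡20) mod 23; (4|23)=+1, (20|23)=-1; (−1)^{2·2·11}·(+1)^2·(-1)^2 = +1.
v=17: a=17^4·(≡1), b=17^3·(≡13) mod 17; (1|17)=+1, (13|17)=+1; (−1)^{4·3·8}·(+1)^3·(+1)^4 = +1.
v=2: v_2(a)=-9, v_2(b)=-5; units ≡ 3, 3 (mod 8); ε·ε+αω+βω = 1·1+-9·1+-5·1 ≡ 1  ⇒  (a,b)_2 = -1.
v=37: a=37^3·(≡32), b=37^1·(≡9) mod 37; (32|37)=-1, (9|37)=+1; (−1)^{3·1·18}·(-1)^1·(+1)^3 = -1.
v=7: a=7^3·(≡4), b=7^-1·(≡6) mod 7; (4|7)=+1, (6|7)=-1; (−1)^{3·-1·3}·(+1)^-1·(-1)^3 = +1.
v=∞: 518 > 0 and 8806 > 0  ⇒  (a,b)_∞ = +1.
Ram(518, 8806) = {2, 37}; no ℚ_2-point on the conic.

[2, 37]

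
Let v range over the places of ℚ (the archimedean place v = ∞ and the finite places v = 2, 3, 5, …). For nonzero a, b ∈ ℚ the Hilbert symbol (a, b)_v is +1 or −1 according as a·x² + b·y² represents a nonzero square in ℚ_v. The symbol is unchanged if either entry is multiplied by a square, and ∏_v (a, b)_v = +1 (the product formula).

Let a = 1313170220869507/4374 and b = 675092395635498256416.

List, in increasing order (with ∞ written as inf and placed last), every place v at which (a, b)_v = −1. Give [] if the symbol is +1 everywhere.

[3, 7, 11, 13]

Mod squares: a ≡ 30498, b ≡ 10626. Check v ∈ {∞, 2, 3, 7, 11, 13, 17, 23, 41}.
v=∞: 30498 > 0 and 10626 > 0  ⇒  (a,b)_∞ = +1.
v=11: a=11^2·(≡7), b=11^3·(≡3) mod 11; (7|11)=-1, (3|11)=+1; (−1)^{2·3·5}·(-1)^3·(+1)^2 = -1.
v=13: a=13^1·(≡8), b=13^2·(≡11) mod 13; (8|13)=-1, (11|13)=-1; (−1)^{1·2·6}·(-1)^2·(-1)^1 = -1.
v=17: a=17^1·(≡4), b=17^2·(≡15) mod 17; (4|17)=+1, (15|17)=+1; (−1)^{1·2·8}·(+1)^2·(+1)^1 = +1.
v=2: v_2(a)=-1, v_2(b)=5; units ≡ 1, 1 (mod 8); ε·ε+αω+βω = 0·0+-1·0+5·0 ≡ 0  ⇒  (a,b)_2 = +1.
v=7: a=7^4·(≡6), b=7^5·(≡5) mod 7; (6|7)=-1, (5|7)=-1; (−1)^{4·5·3}·(-1)^5·(-1)^4 = -1.
v=3: a=3^-7·(≡2), b=3^1·(≡2) mod 3; (2|3)=-1, (2|3)=-1; (−1)^{-7·1·1}·(-1)^1·(-1)^-7 = -1.
v=23: a=23^3·(≡10), b=23^5·(≡13) mod 23; (10|23)=-1, (13|23)=+1; (−1)^{3·5·11}·(-1)^5·(+1)^3 = +1.
v=41: a=41^2·(≡11), b=41^0·(≡26) mod 41; (11|41)=-1, (26|41)=-1; (−1)^{2·0·20}·(-1)^0·(-1)^2 = +1.
(30498, 10626 / ℚ) ramifies at {3, 7, 11, 13}: a division algebra.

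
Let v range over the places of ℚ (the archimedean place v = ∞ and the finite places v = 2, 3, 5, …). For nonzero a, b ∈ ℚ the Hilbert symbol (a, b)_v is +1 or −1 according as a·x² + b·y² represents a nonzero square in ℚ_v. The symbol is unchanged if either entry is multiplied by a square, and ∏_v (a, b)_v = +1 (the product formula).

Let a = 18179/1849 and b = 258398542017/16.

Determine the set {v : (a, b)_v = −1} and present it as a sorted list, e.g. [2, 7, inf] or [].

(a, b) ≡ (371, 473) mod (ℚ^×)²; places V = {2, 3, 7, 11, 43, 53, ∞}.
(a,b)_3: α=0, u≡2; β=4, v≡2 (mod 3); (2|3)=-1, (2|3)=-1; sign (−1)^0·-1^4·-1^0 = +1.
(a,b)_11: α=0, u≡7; β=1, v≡8 (mod 11); (7|11)=-1, (8|11)=-1; sign (−1)^0·-1^1·-1^0 = -1.
(a,b)_53: α=1, u≡40; β=2, v≡47 (mod 53); (40|53)=+1, (47|53)=+1; sign (−1)^0·+1^2·+1^1 = +1.
(a,b)_∞: sgn(371)=+, sgn(473)=+, so +1.
(a,b)_2: α=0, β=-4; u≡3, v≡1 (mod 8); ε(u)ε(v)=1·0, αω(v)=0·0, βω(u)=-4·1; sum ≡ 0  ⇒  +1.
(a,b)_43: α=-2, u≡33; β=1, v≡9 (mod 43); (33|43)=-1, (9|43)=+1; sign (−1)^0·-1^1·+1^-2 = -1.
(a,b)_7: α=3, u≡4; β=4, v≡2 (mod 7); (4|7)=+1, (2|7)=+1; sign (−1)^0·+1^4·+1^3 = +1.
Ram(371, 473) = {11, 43}; no ℚ_11-point on the conic.

[11, 43]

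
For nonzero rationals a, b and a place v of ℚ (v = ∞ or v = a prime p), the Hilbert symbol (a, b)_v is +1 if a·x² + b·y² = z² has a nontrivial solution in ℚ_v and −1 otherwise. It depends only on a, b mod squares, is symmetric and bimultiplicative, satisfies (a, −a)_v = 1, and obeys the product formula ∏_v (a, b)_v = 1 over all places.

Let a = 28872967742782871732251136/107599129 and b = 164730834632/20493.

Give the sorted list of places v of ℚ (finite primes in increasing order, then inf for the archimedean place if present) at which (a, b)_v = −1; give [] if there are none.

[11, 13]

(a, b) ≡ (266, 874874) mod (ℚ^×)²; places V = {2, 3, 7, 11, 13, 17, 19, 23, 29, 41, ∞}.
(a,b)_23: α=-2, u≡6; β=-1, v≡10 (mod 23); (6|23)=+1, (10|23)=-1; sign (−1)^0·+1^-1·-1^-2 = +1.
(a,b)_2: α=9, β=3; u≡5, v≡5 (mod 8); ε(u)ε(v)=0·0, αω(v)=9·1, βω(u)=3·1; sum ≡ 0  ⇒  +1.
(a,b)_29: α=4, u≡20; β=2, v≡27 (mod 29); (20|29)=+1, (27|29)=-1; sign (−1)^0·+1^2·-1^4 = +1.
(a,b)_11: α=-2, u≡7; β=-1, v≡3 (mod 11); (7|11)=-1, (3|11)=+1; sign (−1)^0·-1^-1·+1^-2 = -1.
(a,b)_19: α=3, u≡14; β=1, v≡6 (mod 19); (14|19)=-1, (6|19)=+1; sign (−1)^1·-1^1·+1^3 = +1.
(a,b)_17: α=4, u≡6; β=2, v≡12 (mod 17); (6|17)=-1, (12|17)=-1; sign (−1)^0·-1^2·-1^4 = +1.
(a,b)_13: α=2, u≡6; β=1, v≡9 (mod 13); (6|13)=-1, (9|13)=+1; sign (−1)^0·-1^1·+1^2 = -1.
(a,b)_∞: sgn(266)=+, sgn(874874)=+, so +1.
(a,b)_3: α=0, u≡2; β=-4, v≡2 (mod 3); (2|3)=-1, (2|3)=-1; sign (−1)^0·-1^-4·-1^0 = +1.
(a,b)_7: α=7, u≡3; β=3, v≡1 (mod 7); (3|7)=-1, (1|7)=+1; sign (−1)^1·-1^3·+1^7 = +1.
(a,b)_41: α=-2, u≡8; β=0, v≡18 (mod 41); (8|41)=+1, (18|41)=+1; sign (−1)^0·+1^0·+1^-2 = +1.
Ram(266, 874874) = {11, 13}; no ℚ_11-point on the conic.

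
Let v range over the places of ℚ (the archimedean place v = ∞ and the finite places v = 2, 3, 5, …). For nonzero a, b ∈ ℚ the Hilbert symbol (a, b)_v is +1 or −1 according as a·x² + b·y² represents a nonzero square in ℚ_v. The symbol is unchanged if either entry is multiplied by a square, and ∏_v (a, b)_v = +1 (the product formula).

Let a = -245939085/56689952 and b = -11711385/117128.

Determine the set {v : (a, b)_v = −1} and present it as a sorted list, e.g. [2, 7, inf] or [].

[7, inf]

Mod squares: a ≡ -170, b ≡ -3570. Check v ∈ {∞, 2, 3, 5, 7, 11, 17}.
v=7: a=7^2·(≡6), b=7^1·(≡2) mod 7; (6|7)=-1, (2|7)=+1; (−1)^{2·1·3}·(-1)^1·(+1)^2 = -1.
v=∞: -170 < 0 and -3570 < 0  ⇒  (a,b)_∞ = -1.
v=17: a=17^1·(≡12), b=17^1·(≡7) mod 17; (12|17)=-1, (7|17)=-1; (−1)^{1·1·8}·(-1)^1·(-1)^1 = +1.
v=5: a=5^1·(≡4), b=5^1·(≡1) mod 5; (4|5)=+1, (1|5)=+1; (−1)^{1·1·2}·(+1)^1·(+1)^1 = +1.
v=3: a=3^10·(≡1), b=3^9·(≡1) mod 3; (1|3)=+1, (1|3)=+1; (−1)^{10·9·1}·(+1)^9·(+1)^10 = +1.
v=11: a=11^-6·(≡7), b=11^-4·(≡5) mod 11; (7|11)=-1, (5|11)=+1; (−1)^{-6·-4·5}·(-1)^-4·(+1)^-6 = +1.
v=2: v_2(a)=-5, v_2(b)=-3; units ≡ 3, 7 (mod 8); ε·ε+αω+βω = 1·1+-5·0+-3·1 ≡ 0  ⇒  (a,b)_2 = +1.
(-170, -3570 / ℚ) ramifies at {7, ∞}: a division algebra.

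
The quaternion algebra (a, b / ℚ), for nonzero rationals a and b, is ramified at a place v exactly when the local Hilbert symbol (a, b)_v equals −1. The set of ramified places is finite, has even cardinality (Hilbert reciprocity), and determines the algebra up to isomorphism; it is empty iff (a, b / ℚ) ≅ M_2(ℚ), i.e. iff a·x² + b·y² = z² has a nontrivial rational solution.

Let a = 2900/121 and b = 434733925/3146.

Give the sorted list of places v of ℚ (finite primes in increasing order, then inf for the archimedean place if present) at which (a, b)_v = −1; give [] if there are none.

[2, 31]

Mod squares: a ≡ 29, b ≡ 537602. Check v ∈ {∞, 2, 5, 11, 13, 23, 29, 31}.
v=5: a=5^2·(≡1), b=5^2·(≡2) mod 5; (1|5)=+1, (2|5)=-1; (−1)^{2·2·2}·(+1)^2·(-1)^2 = +1.
v=31: a=31^0·(≡15), b=31^1·(≡24) mod 31; (15|31)=-1, (24|31)=-1; (−1)^{0·1·15}·(-1)^1·(-1)^0 = -1.
v=11: a=11^-2·(≡7), b=11^-2·(≡8) mod 11; (7|11)=-1, (8|11)=-1; (−1)^{-2·-2·5}·(-1)^-2·(-1)^-2 = +1.
v=∞: 29 > 0 and 537602 > 0  ⇒  (a,b)_∞ = +1.
v=2: v_2(a)=2, v_2(b)=-1; units ≡ 5, 1 (mod 8); ε·ε+αω+βω = 0·0+2·0+-1·1 ≡ 1  ⇒  (a,b)_2 = -1.
v=23: a=23^0·(≡8), b=23^1·(≡8) mod 23; (8|23)=+1, (8|23)=+1; (−1)^{0·1·11}·(+1)^1·(+1)^0 = +1.
v=29: a=29^1·(≡20), b=29^3·(≡20) mod 29; (20|29)=+1, (20|29)=+1; (−1)^{1·3·14}·(+1)^3·(+1)^1 = +1.
v=13: a=13^0·(≡10), b=13^-1·(≡10) mod 13; (10|13)=+1, (10|13)=+1; (−1)^{0·-1·6}·(+1)^-1·(+1)^0 = +1.
(29, 537602 / ℚ) ramifies at {2, 31}: a division algebra.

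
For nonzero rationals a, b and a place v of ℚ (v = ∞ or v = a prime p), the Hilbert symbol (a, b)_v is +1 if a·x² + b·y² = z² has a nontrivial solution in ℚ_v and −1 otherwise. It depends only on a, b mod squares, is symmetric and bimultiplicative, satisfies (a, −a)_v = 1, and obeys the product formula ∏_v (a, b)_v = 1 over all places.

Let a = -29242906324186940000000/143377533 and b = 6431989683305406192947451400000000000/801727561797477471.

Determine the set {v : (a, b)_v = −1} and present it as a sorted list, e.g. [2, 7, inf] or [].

[5, 13, 23, 31, 37, 43]

(a, b) ≡ (-74555, 7135635) mod (ℚ^×)²; places V = {2, 3, 5, 7, 11, 13, 23, 31, 37, 41, 43, ∞}.
(a,b)_3: α=-8, u≡1; β=-17, v≡1 (mod 3); (1|3)=+1, (1|3)=+1; sign (−1)^0·+1^-17·+1^-8 = +1.
(a,b)_23: α=0, u≡21; β=1, v≡21 (mod 23); (21|23)=-1, (21|23)=-1; sign (−1)^0·-1^1·-1^0 = -1.
(a,b)_31: α=3, u≡3; β=4, v≡23 (mod 31); (3|31)=-1, (23|31)=-1; sign (−1)^0·-1^4·-1^3 = -1.
(a,b)_5: α=7, u≡1; β=11, v≡2 (mod 5); (1|5)=+1, (2|5)=-1; sign (−1)^0·+1^11·-1^7 = -1.
(a,b)_13: α=-1, u≡7; β=-3, v≡12 (mod 13); (7|13)=-1, (12|13)=+1; sign (−1)^0·-1^-3·+1^-1 = -1.
(a,b)_43: α=2, u≡18; β=3, v≡7 (mod 43); (18|43)=-1, (7|43)=-1; sign (−1)^0·-1^3·-1^2 = -1.
(a,b)_41: α=-2, u≡19; β=-4, v≡25 (mod 41); (19|41)=-1, (25|41)=+1; sign (−1)^0·-1^-4·+1^-2 = +1.
(a,b)_7: α=2, u≡4; β=4, v≡6 (mod 7); (4|7)=+1, (6|7)=-1; sign (−1)^0·+1^4·-1^2 = +1.
(a,b)_2: α=8, β=12; u≡5, v≡3 (mod 8); ε(u)ε(v)=0·1, αω(v)=8·1, βω(u)=12·1; sum ≡ 0  ⇒  +1.
(a,b)_11: α=4, u≡5; β=8, v≡5 (mod 11); (5|11)=+1, (5|11)=+1; sign (−1)^0·+1^8·+1^4 = +1.
(a,b)_37: α=1, u≡15; β=1, v≡11 (mod 37); (15|37)=-1, (11|37)=+1; sign (−1)^0·-1^1·+1^1 = -1.
(a,b)_∞: sgn(-74555)=−, sgn(7135635)=+, so +1.
(-74555, 7135635 / ℚ) ramifies at {5, 13, 23, 31, 37, 43}: a division algebra.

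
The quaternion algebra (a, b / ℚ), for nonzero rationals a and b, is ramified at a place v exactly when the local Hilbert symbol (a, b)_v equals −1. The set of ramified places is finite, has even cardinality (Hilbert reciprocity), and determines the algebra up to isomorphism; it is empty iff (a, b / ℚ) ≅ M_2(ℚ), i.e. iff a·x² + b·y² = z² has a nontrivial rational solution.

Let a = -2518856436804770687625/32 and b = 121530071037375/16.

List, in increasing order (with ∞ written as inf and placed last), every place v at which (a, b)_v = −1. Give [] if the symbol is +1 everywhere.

Mod squares: a ≡ -4290, b ≡ 55. Check v ∈ {∞, 2, 3, 5, 7, 11, 13}.
v=13: a=13^3·(≡6), b=13^2·(≡9) mod 13; (6|13)=-1, (9|13)=+1; (−1)^{3·2·6}·(-1)^2·(+1)^3 = +1.
v=5: a=5^3·(≡2), b=5^3·(≡4) mod 5; (2|5)=-1, (4|5)=+1; (−1)^{3·3·2}·(-1)^3·(+1)^3 = -1.
v=∞: -4290 < 0 and 55 > 0  ⇒  (a,b)_∞ = +1.
v=3: a=3^19·(≡1), b=3^6·(≡1) mod 3; (1|3)=+1, (1|3)=+1; (−1)^{19·6·1}·(+1)^6·(+1)^19 = +1.
v=7: a=7^2·(≡2), b=7^2·(≡6) mod 7; (2|7)=+1, (6|7)=-1; (−1)^{2·2·3}·(+1)^2·(-1)^2 = +1.
v=11: a=11^5·(≡2), b=11^5·(≡4) mod 11; (2|11)=-1, (4|11)=+1; (−1)^{5·5·5}·(-1)^5·(+1)^5 = +1.
v=2: v_2(a)=-5, v_2(b)=-4; units ≡ 7, 7 (mod 8); ε·ε+αω+βω = 1·1+-5·0+-4·0 ≡ 1  ⇒  (a,b)_2 = -1.
Ram(-4290, 55) = {2, 5}; no ℚ_2-point on the conic.

[2, 5]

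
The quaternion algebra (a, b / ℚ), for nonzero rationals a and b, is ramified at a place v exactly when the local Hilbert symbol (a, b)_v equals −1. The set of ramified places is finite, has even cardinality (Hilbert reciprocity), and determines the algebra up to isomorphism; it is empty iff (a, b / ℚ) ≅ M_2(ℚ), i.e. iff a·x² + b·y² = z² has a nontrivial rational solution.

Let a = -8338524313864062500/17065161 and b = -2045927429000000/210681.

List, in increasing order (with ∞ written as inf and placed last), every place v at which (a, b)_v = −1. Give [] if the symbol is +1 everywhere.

[2, 7, 31, inf]

Mod squares: a ≡ -313937, b ≡ -115661. Check v ∈ {∞, 2, 3, 5, 7, 13, 17, 19, 31, 41}.
v=3: a=3^-10·(≡1), b=3^-6·(≡1) mod 3; (1|3)=+1, (1|3)=+1; (−1)^{-10·-6·1}·(+1)^-6·(+1)^-10 = +1.
v=31: a=31^3·(≡14), b=31^1·(≡28) mod 31; (14|31)=+1, (28|31)=+1; (−1)^{3·1·15}·(+1)^1·(+1)^3 = -1.
v=5: a=5^8·(≡3), b=5^6·(≡4) mod 5; (3|5)=-1, (4|5)=+1; (−1)^{8·6·2}·(-1)^6·(+1)^8 = +1.
v=19: a=19^3·(≡17), b=19^2·(≡17) mod 19; (17|19)=+1, (17|19)=+1; (−1)^{3·2·9}·(+1)^2·(+1)^3 = +1.
v=∞: -313937 < 0 and -115661 < 0  ⇒  (a,b)_∞ = -1.
v=7: a=7^2·(≡5), b=7^3·(≡1) mod 7; (5|7)=-1, (1|7)=+1; (−1)^{2·3·3}·(-1)^3·(+1)^2 = -1.
v=41: a=41^1·(≡4), b=41^1·(≡2) mod 41; (4|41)=+1, (2|41)=+1; (−1)^{1·1·20}·(+1)^1·(+1)^1 = +1.
v=17: a=17^-2·(≡4), b=17^-2·(≡14) mod 17; (4|17)=+1, (14|17)=-1; (−1)^{-2·-2·8}·(+1)^-2·(-1)^-2 = +1.
v=2: v_2(a)=2, v_2(b)=6; units ≡ 7, 3 (mod 8); ε·ε+αω+βω = 1·1+2·1+6·0 ≡ 1  ⇒  (a,b)_2 = -1.
v=13: a=13^1·(≡6), b=13^1·(≡11) mod 13; (6|13)=-1, (11|13)=-1; (−1)^{1·1·6}·(-1)^1·(-1)^1 = +1.
(-313937, -115661 / ℚ) ramifies at {2, 7, 31, ∞}: a division algebra.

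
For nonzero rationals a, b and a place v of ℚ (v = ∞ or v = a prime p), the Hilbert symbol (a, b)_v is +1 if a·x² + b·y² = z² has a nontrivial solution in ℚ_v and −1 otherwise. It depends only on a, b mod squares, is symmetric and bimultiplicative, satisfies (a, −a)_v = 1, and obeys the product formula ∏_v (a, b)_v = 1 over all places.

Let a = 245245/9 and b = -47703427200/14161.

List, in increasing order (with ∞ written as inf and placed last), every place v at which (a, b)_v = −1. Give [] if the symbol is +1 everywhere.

[2, 5, 7, 13]

(a, b) ≡ (5005, -2) mod (ℚ^×)²; places V = {2, 3, 5, 7, 11, 13, 17, ∞}.
(a,b)_5: α=1, u≡1; β=2, v≡2 (mod 5); (1|5)=+1, (2|5)=-1; sign (−1)^0·+1^2·-1^1 = -1.
(a,b)_∞: sgn(5005)=+, sgn(-2)=−, so +1.
(a,b)_17: α=0, u≡6; β=-2, v≡8 (mod 17); (6|17)=-1, (8|17)=+1; sign (−1)^0·-1^-2·+1^0 = +1.
(a,b)_13: α=1, u≡6; β=2, v≡11 (mod 13); (6|13)=-1, (11|13)=-1; sign (−1)^0·-1^2·-1^1 = -1.
(a,b)_2: α=0, β=7; u≡5, v≡7 (mod 8); ε(u)ε(v)=0·1, αω(v)=0·0, βω(u)=7·1; sum ≡ 1  ⇒  -1.
(a,b)_7: α=3, u≡4; β=-2, v≡6 (mod 7); (4|7)=+1, (6|7)=-1; sign (−1)^0·+1^-2·-1^3 = -1.
(a,b)_3: α=-2, u≡1; β=6, v≡1 (mod 3); (1|3)=+1, (1|3)=+1; sign (−1)^0·+1^6·+1^-2 = +1.
(a,b)_11: α=1, u≡1; β=2, v≡3 (mod 11); (1|11)=+1, (3|11)=+1; sign (−1)^0·+1^2·+1^1 = +1.
Ram(5005, -2) = {2, 5, 7, 13}; no ℚ_2-point on the conic.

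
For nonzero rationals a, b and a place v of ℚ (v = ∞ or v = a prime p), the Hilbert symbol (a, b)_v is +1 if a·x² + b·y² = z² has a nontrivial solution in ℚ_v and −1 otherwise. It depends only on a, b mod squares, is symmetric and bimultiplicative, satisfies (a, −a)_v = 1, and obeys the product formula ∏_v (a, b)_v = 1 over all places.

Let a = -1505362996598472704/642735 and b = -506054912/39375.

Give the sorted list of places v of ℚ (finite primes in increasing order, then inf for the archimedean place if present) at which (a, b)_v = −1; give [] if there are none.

Mod squares: a ≡ -33915, b ≡ -119. Check v ∈ {∞, 2, 3, 5, 7, 11, 17, 19, 23, 31}.
v=∞: -33915 < 0 and -119 < 0  ⇒  (a,b)_∞ = -1.
v=17: a=17^3·(≡3), b=17^1·(≡11) mod 17; (3|17)=-1, (11|17)=-1; (−1)^{3·1·8}·(-1)^1·(-1)^3 = +1.
v=23: a=23^-2·(≡7), b=23^0·(≡11) mod 23; (7|23)=-1, (11|23)=-1; (−1)^{-2·0·11}·(-1)^0·(-1)^-2 = +1.
v=11: a=11^4·(≡4), b=11^2·(≡10) mod 11; (4|11)=+1, (10|11)=-1; (−1)^{4·2·5}·(+1)^2·(-1)^4 = +1.
v=7: a=7^5·(≡6), b=7^-1·(≡2) mod 7; (6|7)=-1, (2|7)=+1; (−1)^{5·-1·3}·(-1)^-1·(+1)^5 = +1.
v=31: a=31^0·(≡17), b=31^2·(≡1) mod 31; (17|31)=-1, (1|31)=+1; (−1)^{0·2·15}·(-1)^2·(+1)^0 = +1.
v=19: a=19^1·(≡11), b=19^0·(≡8) mod 19; (11|19)=+1, (8|19)=-1; (−1)^{1·0·9}·(+1)^0·(-1)^1 = -1.
v=2: v_2(a)=16, v_2(b)=8; units ≡ 5, 1 (mod 8); ε·ε+αω+βω = 0·0+16·0+8·1 ≡ 0  ⇒  (a,b)_2 = +1.
v=3: a=3^-5·(≡2), b=3^-2·(≡1) mod 3; (2|3)=-1, (1|3)=+1; (−1)^{-5·-2·1}·(-1)^-2·(+1)^-5 = +1.
v=5: a=5^-1·(≡3), b=5^-4·(≡1) mod 5; (3|5)=-1, (1|5)=+1; (−1)^{-1·-4·2}·(-1)^-4·(+1)^-1 = +1.
|Ram(-33915, -119)| = 2, even; anisotropic at {19, ∞}.

[19, inf]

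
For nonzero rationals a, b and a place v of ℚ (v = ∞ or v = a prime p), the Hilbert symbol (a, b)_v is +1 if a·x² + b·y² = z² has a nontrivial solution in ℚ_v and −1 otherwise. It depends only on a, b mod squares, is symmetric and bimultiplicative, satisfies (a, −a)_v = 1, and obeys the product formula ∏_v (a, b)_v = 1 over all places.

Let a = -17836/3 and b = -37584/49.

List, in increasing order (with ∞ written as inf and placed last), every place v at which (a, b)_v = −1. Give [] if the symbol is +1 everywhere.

(a, b) ≡ (-273, -29) mod (ℚ^×)²; places V = {2, 3, 7, 13, 29, ∞}.
(a,b)_7: α=3, u≡6; β=-2, v≡6 (mod 7); (6|7)=-1, (6|7)=-1; sign (−1)^0·-1^-2·-1^3 = -1.
(a,b)_13: α=1, u≡2; β=0, v≡9 (mod 13); (2|13)=-1, (9|13)=+1; sign (−1)^0·-1^0·+1^1 = +1.
(a,b)_2: α=2, β=4; u≡7, v≡3 (mod 8); ε(u)ε(v)=1·1, αω(v)=2·1, βω(u)=4·0; sum ≡ 1  ⇒  -1.
(a,b)_29: α=0, u≡19; β=1, v≡28 (mod 29); (19|29)=-1, (28|29)=+1; sign (−1)^0·-1^1·+1^0 = -1.
(a,b)_∞: sgn(-273)=−, sgn(-29)=−, so -1.
(a,b)_3: α=-1, u≡2; β=4, v≡1 (mod 3); (2|3)=-1, (1|3)=+1; sign (−1)^0·-1^4·+1^-1 = +1.
Ram(-273, -29) = {2, 7, 29, ∞}; no ℚ_2-point on the conic.

[2, 7, 29, inf]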